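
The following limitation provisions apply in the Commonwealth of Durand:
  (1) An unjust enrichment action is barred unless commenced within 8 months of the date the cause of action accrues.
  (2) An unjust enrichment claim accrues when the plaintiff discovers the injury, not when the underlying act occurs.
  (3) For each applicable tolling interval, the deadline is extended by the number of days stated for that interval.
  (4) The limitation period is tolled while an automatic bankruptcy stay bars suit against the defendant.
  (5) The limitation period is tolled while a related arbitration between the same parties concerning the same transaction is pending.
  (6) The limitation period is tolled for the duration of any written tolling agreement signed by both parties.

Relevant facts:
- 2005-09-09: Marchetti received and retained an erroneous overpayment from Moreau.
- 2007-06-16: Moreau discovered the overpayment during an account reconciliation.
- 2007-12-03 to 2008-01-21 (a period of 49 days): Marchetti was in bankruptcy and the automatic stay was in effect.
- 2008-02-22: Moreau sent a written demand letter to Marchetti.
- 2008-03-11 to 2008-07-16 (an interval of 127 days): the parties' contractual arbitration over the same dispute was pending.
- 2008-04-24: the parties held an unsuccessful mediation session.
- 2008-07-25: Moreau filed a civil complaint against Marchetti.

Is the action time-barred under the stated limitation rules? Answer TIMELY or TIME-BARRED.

TIMELY

The claim did not accrue until Moreau discovered the injury on 2007-06-16; the 2005-09-09 act date does not start the clock under the stated rule.
The untolled deadline — 8 months after 2007-06-16 — is 2008-02-16.
The period was tolled for 49 days by the automatic bankruptcy stay (2007-12-03 to 2008-01-21), pushing the deadline to 2008-04-05.
The pending related arbitration from 2008-03-11 to 2008-07-16 tolled the period for 127 days, extending the deadline to 2008-08-10.
None of the other events listed affects the running of the period under the stated rules.
Filing on 2008-07-25 beat the 2008-08-10 deadline — the action is timely.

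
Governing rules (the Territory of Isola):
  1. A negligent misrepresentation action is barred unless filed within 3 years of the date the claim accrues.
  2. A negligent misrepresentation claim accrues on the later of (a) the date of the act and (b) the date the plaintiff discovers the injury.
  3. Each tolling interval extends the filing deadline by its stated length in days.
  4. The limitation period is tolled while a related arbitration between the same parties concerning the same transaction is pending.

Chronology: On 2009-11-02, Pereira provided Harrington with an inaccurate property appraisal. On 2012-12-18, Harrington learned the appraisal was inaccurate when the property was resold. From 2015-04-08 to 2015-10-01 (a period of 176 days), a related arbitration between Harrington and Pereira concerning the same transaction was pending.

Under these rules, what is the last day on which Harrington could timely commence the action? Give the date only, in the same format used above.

The claim accrued on 2012-12-18 — the later of the 2009-11-02 act and the 2012-12-18 discovery.
3 years from 2012-12-18 is 2015-12-18.
Because the pending related arbitration ran from 2015-04-08 to 2015-10-01, the deadline is extended by 176 days to 2016-06-11.

2016-06-11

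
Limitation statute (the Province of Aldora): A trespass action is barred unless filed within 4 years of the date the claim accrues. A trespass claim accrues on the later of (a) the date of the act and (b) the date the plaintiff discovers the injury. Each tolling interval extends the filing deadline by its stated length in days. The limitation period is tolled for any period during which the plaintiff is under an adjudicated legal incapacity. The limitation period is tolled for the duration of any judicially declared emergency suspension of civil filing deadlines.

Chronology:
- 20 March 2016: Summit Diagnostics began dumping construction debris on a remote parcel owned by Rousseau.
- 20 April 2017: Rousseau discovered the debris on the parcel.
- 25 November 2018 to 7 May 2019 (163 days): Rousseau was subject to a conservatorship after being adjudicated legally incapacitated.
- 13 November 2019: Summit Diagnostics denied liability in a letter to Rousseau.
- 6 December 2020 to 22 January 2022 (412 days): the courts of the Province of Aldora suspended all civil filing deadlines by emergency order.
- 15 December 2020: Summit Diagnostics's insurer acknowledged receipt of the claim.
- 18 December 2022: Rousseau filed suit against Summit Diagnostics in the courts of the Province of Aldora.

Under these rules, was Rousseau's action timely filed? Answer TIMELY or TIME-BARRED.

The claim accrued on 20 April 2017 — the later of the 20 March 2016 act and the 20 April 2017 discovery.
4 years from 20 April 2017 is 20 April 2021.
The period was tolled for 163 days by the plaintiff's legal incapacity (25 November 2018 to 7 May 2019), pushing the deadline to 30 September 2021.
The period was tolled for 412 days by the emergency suspension of filing deadlines (6 December 2020 to 22 January 2022), pushing the deadline to 16 November 2022.
None of the other events listed affects the running of the period under the stated rules.
Filing on 18 December 2022 missed the 16 November 2022 deadline — the action is time-barred.

TIME-BARRED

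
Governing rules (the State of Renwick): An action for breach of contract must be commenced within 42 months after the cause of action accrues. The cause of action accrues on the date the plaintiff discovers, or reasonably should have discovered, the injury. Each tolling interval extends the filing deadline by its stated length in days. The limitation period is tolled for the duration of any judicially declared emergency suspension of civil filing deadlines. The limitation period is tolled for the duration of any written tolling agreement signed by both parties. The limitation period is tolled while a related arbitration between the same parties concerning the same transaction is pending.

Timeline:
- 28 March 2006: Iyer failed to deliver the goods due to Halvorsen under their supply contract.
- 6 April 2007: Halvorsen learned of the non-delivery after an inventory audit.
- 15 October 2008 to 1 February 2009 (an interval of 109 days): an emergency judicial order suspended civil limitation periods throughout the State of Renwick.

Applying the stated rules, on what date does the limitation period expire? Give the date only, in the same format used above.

23 January 2011

Under the discovery rule, the claim accrued on 6 April 2007, when Halvorsen discovered the injury — not on the 28 March 2006 date of the underlying act.
Adding the 42 months base period to 6 April 2007 gives a deadline of 6 October 2010, before any tolling.
Because the emergency suspension of filing deadlines ran from 15 October 2008 to 1 February 2009, the deadline is extended by 109 days to 23 January 2011.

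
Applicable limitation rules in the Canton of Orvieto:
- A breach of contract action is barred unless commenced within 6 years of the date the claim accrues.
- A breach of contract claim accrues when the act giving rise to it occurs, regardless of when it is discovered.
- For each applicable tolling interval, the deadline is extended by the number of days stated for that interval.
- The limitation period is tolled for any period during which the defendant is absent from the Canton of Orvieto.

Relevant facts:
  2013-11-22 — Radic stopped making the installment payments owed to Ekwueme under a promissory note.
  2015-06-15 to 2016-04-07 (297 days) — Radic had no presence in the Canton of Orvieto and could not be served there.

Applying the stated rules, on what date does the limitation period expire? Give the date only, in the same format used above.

The claim accrued on 2013-11-22, when the wrongful act occurred.
The untolled deadline — 6 years after 2013-11-22 — is 2019-11-22.
Because the defendant's absence from the jurisdiction ran from 2015-06-15 to 2016-04-07, the deadline is extended by 297 days to 2020-09-14.

2020-09-14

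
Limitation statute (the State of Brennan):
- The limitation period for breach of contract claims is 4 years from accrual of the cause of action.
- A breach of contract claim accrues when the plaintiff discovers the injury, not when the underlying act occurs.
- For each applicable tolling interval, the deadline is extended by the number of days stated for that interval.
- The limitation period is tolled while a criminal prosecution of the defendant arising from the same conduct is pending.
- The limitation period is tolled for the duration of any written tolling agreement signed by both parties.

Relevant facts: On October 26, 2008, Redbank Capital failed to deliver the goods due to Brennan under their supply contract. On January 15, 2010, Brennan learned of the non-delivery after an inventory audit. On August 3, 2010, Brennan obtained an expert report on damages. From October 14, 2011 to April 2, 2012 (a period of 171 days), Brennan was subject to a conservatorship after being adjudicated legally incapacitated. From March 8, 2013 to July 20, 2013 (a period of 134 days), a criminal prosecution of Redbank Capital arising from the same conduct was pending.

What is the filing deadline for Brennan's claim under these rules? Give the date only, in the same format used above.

May 29, 2014

Accrual is tied to discovery, so the period began on January 15, 2010 rather than on October 26, 2008 when the act occurred.
4 years from January 15, 2010 is January 15, 2014.
Because the pending criminal prosecution ran from March 8, 2013 to July 20, 2013, the deadline is extended by 134 days to May 29, 2014.
No stated provision tolls the period for the plaintiff's incapacity, so the interval from October 14, 2011 to April 2, 2012 has no effect on the deadline.
Nothing else in the chronology tolls or restarts the period.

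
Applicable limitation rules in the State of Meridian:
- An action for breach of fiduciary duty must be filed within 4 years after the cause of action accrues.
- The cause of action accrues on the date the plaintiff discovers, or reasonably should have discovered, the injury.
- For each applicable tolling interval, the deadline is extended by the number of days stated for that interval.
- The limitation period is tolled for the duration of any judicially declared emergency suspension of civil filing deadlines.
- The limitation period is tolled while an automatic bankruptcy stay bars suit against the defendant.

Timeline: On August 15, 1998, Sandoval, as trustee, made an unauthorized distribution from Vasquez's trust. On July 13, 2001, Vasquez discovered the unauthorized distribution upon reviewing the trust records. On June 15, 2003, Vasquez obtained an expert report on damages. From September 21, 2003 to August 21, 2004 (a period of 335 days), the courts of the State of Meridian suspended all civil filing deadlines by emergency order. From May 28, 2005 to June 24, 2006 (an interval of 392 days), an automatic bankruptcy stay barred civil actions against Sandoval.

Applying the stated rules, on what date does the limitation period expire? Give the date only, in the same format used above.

The claim did not accrue until Vasquez discovered the injury on July 13, 2001; the August 15, 1998 act date does not start the clock under the stated rule.
Adding the 4 years base period to July 13, 2001 gives a deadline of July 13, 2005, before any tolling.
The emergency suspension of filing deadlines from September 21, 2003 to August 21, 2004 tolled the period for 335 days, extending the deadline to June 13, 2006.
The automatic bankruptcy stay from May 28, 2005 to June 24, 2006 tolled the period for 392 days, extending the deadline to July 10, 2007.
None of the other events listed affects the running of the period under the stated rules.

July 10, 2007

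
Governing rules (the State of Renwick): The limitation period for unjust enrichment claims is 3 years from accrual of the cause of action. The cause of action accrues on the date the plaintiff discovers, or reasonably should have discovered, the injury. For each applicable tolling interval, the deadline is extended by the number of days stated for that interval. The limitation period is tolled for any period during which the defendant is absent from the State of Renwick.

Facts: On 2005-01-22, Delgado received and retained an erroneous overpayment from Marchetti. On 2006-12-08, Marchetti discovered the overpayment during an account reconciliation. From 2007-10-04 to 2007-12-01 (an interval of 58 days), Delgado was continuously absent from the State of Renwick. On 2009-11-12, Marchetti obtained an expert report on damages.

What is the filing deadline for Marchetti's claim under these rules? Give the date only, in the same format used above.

Accrual is tied to discovery, so the period began on 2006-12-08 rather than on 2005-01-22 when the act occurred.
The untolled deadline — 3 years after 2006-12-08 — is 2009-12-08.
Because the defendant's absence from the jurisdiction ran from 2007-10-04 to 2007-12-01, the deadline is extended by 58 days to 2010-02-04.
Nothing else in the chronology tolls or restarts the period.

2010-02-04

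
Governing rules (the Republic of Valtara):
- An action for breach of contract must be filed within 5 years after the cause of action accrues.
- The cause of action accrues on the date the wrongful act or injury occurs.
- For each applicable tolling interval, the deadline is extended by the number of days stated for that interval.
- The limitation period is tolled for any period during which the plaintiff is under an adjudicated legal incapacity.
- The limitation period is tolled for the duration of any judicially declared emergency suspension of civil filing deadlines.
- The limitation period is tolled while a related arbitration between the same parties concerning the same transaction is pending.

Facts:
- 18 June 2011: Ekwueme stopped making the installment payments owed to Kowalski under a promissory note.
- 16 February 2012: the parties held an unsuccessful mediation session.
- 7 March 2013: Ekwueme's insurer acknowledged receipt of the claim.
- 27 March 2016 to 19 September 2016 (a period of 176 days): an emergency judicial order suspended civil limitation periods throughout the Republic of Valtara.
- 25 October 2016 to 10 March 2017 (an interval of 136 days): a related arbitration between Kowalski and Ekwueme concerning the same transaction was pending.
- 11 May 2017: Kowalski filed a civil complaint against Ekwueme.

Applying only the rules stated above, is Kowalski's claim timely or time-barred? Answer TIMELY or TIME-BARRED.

TIME-BARRED

The cause of action accrued on 18 June 2011, the date of the act.
5 years from 18 June 2011 is 18 June 2016.
Because the emergency suspension of filing deadlines ran from 27 March 2016 to 19 September 2016, the deadline is extended by 176 days to 11 December 2016.
The period was tolled for 136 days by the pending related arbitration (25 October 2016 to 10 March 2017), pushing the deadline to 26 April 2017.
Nothing else in the chronology tolls or restarts the period.
Filing on 11 May 2017 missed the 26 April 2017 deadline — the action is time-barred.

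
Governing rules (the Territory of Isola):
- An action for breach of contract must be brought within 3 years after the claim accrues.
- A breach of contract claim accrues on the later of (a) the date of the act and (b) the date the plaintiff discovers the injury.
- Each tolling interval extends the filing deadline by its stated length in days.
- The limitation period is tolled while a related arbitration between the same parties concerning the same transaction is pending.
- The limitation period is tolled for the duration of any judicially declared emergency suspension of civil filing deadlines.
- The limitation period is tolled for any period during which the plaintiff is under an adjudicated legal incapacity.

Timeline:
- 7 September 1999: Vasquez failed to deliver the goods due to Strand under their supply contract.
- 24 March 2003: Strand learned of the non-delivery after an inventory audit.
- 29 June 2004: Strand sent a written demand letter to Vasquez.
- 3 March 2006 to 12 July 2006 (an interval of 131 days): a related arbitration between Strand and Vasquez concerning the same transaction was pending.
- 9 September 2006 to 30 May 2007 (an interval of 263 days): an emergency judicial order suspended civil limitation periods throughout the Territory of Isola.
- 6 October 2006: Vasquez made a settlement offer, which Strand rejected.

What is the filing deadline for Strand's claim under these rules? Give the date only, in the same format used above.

2 August 2006

Because discovery on 24 March 2003 post-dates the 7 September 1999 act, accrual under the later-of rule falls on 24 March 2003.
Adding the 3 years base period to 24 March 2003 gives a deadline of 24 March 2006, before any tolling.
The period was tolled for 131 days by the pending related arbitration (3 March 2006 to 12 July 2006), pushing the deadline to 2 August 2006.
The emergency suspension of filing deadlines from 9 September 2006 to 30 May 2007 began after the period had already run on 2 August 2006, so it has no tolling effect.
None of the other events listed affects the running of the period under the stated rules.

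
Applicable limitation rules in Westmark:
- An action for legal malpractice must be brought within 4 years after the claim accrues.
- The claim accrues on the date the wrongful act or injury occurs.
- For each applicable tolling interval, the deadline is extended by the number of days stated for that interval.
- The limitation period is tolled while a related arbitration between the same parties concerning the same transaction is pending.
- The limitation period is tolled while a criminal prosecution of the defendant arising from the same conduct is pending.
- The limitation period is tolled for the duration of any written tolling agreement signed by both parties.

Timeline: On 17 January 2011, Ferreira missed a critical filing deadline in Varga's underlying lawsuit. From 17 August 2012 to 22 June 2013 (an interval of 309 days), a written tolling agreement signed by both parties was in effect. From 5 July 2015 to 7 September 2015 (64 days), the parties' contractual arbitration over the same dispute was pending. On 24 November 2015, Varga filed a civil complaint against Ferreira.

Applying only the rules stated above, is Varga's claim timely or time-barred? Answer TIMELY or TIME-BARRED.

The claim accrued on 17 January 2011, when the wrongful act occurred.
Adding the 4 years base period to 17 January 2011 gives a deadline of 17 January 2015, before any tolling.
Because the written tolling agreement ran from 17 August 2012 to 22 June 2013, the deadline is extended by 309 days to 22 November 2015.
The pending related arbitration from 5 July 2015 to 7 September 2015 tolled the period for 64 days, extending the deadline to 25 January 2016.
The 24 November 2015 filing precedes the 25 January 2016 deadline; the claim is timely.

TIMELY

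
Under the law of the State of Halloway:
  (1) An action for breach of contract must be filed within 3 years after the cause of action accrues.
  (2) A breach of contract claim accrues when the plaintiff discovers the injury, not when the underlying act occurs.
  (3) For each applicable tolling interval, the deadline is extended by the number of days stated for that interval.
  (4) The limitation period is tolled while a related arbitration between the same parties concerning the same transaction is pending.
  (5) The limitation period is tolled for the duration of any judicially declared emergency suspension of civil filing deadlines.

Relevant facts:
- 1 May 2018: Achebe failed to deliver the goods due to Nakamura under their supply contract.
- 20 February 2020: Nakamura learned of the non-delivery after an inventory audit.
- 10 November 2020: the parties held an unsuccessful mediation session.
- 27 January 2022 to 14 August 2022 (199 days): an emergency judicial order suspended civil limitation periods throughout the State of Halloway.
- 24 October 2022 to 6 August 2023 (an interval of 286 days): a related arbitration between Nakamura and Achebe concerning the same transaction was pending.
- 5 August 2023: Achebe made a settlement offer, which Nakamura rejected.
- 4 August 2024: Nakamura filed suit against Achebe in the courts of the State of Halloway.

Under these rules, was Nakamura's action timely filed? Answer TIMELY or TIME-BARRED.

The claim did not accrue until Nakamura discovered the injury on 20 February 2020; the 1 May 2018 act date does not start the clock under the stated rule.
The untolled deadline — 3 years after 20 February 2020 — is 20 February 2023.
Because the emergency suspension of filing deadlines ran from 27 January 2022 to 14 August 2022, the deadline is extended by 199 days to 7 September 2023.
Because the pending related arbitration ran from 24 October 2022 to 6 August 2023, the deadline is extended by 286 days to 19 June 2024.
None of the other events listed affects the running of the period under the stated rules.
Filing on 4 August 2024 missed the 19 June 2024 deadline — the action is time-barred.

TIME-BARRED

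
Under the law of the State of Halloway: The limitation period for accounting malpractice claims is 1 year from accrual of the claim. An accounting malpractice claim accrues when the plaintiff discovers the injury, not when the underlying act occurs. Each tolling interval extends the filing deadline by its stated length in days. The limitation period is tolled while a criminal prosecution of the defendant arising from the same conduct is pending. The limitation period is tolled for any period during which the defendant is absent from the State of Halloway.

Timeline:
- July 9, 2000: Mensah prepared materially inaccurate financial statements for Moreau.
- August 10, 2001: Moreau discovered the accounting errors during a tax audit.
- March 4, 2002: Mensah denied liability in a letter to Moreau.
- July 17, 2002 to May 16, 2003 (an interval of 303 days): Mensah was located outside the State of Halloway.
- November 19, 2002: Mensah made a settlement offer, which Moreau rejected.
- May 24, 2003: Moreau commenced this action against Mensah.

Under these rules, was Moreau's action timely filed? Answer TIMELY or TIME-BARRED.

Under the discovery rule, the claim accrued on August 10, 2001, when Moreau discovered the injury — not on the July 9, 2000 date of the underlying act.
1 year from August 10, 2001 is August 10, 2002.
Because the defendant's absence from the jurisdiction ran from July 17, 2002 to May 16, 2003, the deadline is extended by 303 days to June 9, 2003.
Nothing else in the chronology tolls or restarts the period.
Moreau filed on May 24, 2003, before the June 9, 2003 deadline, so the action is timely.

TIMELY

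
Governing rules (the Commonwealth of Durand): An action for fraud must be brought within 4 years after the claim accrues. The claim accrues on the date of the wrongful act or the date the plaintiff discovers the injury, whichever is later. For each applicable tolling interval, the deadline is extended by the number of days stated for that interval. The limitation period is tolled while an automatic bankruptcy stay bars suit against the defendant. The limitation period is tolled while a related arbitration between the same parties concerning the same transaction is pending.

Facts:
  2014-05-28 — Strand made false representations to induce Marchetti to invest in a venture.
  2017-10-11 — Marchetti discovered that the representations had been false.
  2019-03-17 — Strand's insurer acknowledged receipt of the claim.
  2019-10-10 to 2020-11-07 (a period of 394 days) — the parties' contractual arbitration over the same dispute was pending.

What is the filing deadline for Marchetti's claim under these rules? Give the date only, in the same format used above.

2022-11-09

Because discovery on 2017-10-11 post-dates the 2014-05-28 act, accrual under the later-of rule falls on 2017-10-11.
4 years from 2017-10-11 is 2021-10-11.
Because the pending related arbitration ran from 2019-10-10 to 2020-11-07, the deadline is extended by 394 days to 2022-11-09.
The other events in the timeline have no effect on the limitation period under the stated rules.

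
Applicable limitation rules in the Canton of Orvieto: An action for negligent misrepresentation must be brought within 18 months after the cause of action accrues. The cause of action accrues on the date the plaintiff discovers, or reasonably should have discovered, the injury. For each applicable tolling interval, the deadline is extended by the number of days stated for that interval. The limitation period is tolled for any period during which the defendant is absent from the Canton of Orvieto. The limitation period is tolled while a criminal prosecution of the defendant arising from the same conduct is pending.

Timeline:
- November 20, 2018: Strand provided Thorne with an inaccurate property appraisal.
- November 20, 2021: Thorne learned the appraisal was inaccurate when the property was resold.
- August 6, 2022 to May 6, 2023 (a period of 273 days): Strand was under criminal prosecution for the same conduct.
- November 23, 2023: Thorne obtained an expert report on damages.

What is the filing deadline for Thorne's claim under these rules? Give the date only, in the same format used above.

February 17, 2024

The claim did not accrue until Thorne discovered the injury on November 20, 2021; the November 20, 2018 act date does not start the clock under the stated rule.
18 months from November 20, 2021 is May 20, 2023.
The pending criminal prosecution from August 6, 2022 to May 6, 2023 tolled the period for 273 days, extending the deadline to February 17, 2024.
Nothing else in the chronology tolls or restarts the period.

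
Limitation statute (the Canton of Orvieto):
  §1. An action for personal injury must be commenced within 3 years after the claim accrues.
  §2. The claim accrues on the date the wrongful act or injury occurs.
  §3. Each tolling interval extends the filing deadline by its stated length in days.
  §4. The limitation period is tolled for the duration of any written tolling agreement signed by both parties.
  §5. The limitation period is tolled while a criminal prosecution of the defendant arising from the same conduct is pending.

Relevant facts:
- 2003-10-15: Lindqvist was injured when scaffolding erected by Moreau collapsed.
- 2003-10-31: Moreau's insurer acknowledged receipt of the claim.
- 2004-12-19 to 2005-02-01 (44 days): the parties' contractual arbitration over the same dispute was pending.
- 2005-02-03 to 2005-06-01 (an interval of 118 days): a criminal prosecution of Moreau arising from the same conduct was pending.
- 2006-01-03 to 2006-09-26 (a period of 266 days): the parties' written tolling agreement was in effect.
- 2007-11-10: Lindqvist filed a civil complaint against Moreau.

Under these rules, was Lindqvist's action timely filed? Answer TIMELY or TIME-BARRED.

TIME-BARRED

The claim accrued on 2003-10-15, when the wrongful act occurred.
The untolled deadline — 3 years after 2003-10-15 — is 2006-10-15.
Because the pending criminal prosecution ran from 2005-02-03 to 2005-06-01, the deadline is extended by 118 days to 2007-02-10.
The period was tolled for 266 days by the written tolling agreement (2006-01-03 to 2006-09-26), pushing the deadline to 2007-11-03.
No stated provision tolls the period for a pending arbitration, so the interval from 2004-12-19 to 2005-02-01 has no effect on the deadline.
None of the other events listed affects the running of the period under the stated rules.
Lindqvist filed on 2007-11-10, after the 2007-11-03 deadline, so the action is time-barred.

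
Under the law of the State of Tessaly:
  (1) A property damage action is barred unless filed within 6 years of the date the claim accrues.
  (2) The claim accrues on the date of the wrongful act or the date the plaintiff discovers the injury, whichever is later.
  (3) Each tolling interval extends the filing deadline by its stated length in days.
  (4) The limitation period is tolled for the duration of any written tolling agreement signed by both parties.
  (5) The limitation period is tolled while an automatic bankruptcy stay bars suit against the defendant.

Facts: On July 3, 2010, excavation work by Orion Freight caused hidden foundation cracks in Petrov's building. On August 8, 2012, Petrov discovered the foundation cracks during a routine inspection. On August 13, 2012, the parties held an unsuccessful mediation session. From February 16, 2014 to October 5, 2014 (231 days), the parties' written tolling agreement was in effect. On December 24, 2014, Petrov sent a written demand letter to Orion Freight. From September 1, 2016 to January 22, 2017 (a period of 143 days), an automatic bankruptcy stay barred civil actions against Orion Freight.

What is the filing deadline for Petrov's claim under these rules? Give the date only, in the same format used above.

August 17, 2019

Taking the later of the act (July 3, 2010) and discovery (August 8, 2012), the claim accrued on August 8, 2012.
6 years from August 8, 2012 is August 8, 2018.
The written tolling agreement from February 16, 2014 to October 5, 2014 tolled the period for 231 days, extending the deadline to March 27, 2019.
The automatic bankruptcy stay from September 1, 2016 to January 22, 2017 tolled the period for 143 days, extending the deadline to August 17, 2019.
None of the other events listed affects the running of the period under the stated rules.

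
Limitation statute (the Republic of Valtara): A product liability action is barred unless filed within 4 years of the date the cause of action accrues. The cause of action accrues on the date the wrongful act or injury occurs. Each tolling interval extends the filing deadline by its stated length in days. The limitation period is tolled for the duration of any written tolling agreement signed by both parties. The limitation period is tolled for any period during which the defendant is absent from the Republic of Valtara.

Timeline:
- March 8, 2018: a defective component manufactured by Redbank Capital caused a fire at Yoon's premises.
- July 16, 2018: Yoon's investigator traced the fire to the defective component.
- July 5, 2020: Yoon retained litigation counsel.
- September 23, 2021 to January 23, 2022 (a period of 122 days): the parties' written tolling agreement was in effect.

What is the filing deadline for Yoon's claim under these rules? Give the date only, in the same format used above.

July 8, 2022

The claim accrued on March 8, 2018, when the wrongful act occurred; under the stated occurrence rule the July 16, 2018 discovery does not delay accrual.
4 years from March 8, 2018 is March 8, 2022.
Because the written tolling agreement ran from September 23, 2021 to January 23, 2022, the deadline is extended by 122 days to July 8, 2022.
None of the other events listed affects the running of the period under the stated rules.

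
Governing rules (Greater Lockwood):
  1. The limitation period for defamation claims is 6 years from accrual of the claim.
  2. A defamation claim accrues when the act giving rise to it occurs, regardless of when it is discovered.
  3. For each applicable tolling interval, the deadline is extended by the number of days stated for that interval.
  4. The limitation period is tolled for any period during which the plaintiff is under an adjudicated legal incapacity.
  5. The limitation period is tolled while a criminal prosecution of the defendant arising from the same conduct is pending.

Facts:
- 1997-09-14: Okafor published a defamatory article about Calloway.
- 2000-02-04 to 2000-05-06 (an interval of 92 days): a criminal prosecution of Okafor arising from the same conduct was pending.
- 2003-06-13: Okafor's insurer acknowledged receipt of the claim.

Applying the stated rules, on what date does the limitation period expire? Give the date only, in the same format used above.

The limitation period began to run on 1997-09-14.
The untolled deadline — 6 years after 1997-09-14 — is 2003-09-14.
The pending criminal prosecution from 2000-02-04 to 2000-05-06 tolled the period for 92 days, extending the deadline to 2003-12-15.
None of the other events listed affects the running of the period under the stated rules.

2003-12-15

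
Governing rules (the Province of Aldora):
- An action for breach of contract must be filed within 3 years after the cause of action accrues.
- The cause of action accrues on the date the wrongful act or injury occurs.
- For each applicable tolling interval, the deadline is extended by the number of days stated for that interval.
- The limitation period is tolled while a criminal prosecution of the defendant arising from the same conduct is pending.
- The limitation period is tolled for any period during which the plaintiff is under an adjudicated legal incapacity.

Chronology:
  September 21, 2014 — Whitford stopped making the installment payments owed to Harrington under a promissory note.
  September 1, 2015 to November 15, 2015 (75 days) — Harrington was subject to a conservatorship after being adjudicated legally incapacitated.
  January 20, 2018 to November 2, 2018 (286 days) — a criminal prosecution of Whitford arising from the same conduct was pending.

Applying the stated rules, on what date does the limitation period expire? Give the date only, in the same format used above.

The limitation period began to run on September 21, 2014.
3 years from September 21, 2014 is September 21, 2017.
The period was tolled for 75 days by the plaintiff's legal incapacity (September 1, 2015 to November 15, 2015), pushing the deadline to December 5, 2017.
The pending criminal prosecution starting January 20, 2018 came too late — the period had run on December 5, 2017 — and so does not extend the deadline.

December 5, 2017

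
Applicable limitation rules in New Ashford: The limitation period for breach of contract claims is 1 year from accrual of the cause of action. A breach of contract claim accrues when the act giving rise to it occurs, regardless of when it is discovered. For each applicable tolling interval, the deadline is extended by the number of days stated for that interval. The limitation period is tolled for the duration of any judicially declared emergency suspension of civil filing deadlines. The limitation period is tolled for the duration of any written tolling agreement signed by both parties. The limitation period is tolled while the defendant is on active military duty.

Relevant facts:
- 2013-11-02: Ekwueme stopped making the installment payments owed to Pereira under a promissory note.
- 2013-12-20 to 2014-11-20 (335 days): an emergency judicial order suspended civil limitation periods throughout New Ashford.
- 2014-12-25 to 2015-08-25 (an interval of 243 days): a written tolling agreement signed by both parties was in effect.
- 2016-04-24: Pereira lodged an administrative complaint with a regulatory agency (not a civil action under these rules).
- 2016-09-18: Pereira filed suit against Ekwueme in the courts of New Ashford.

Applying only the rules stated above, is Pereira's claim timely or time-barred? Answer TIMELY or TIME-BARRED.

The claim accrued on 2013-11-02, when the wrongful act occurred.
Adding the 1 year base period to 2013-11-02 gives a deadline of 2014-11-02, before any tolling.
Because the emergency suspension of filing deadlines ran from 2013-12-20 to 2014-11-20, the deadline is extended by 335 days to 2015-10-03.
Because the written tolling agreement ran from 2014-12-25 to 2015-08-25, the deadline is extended by 243 days to 2016-06-02.
None of the other events listed affects the running of the period under the stated rules.
The 2016-09-18 filing falls after the 2016-06-02 deadline; the claim is time-barred.

TIME-BARRED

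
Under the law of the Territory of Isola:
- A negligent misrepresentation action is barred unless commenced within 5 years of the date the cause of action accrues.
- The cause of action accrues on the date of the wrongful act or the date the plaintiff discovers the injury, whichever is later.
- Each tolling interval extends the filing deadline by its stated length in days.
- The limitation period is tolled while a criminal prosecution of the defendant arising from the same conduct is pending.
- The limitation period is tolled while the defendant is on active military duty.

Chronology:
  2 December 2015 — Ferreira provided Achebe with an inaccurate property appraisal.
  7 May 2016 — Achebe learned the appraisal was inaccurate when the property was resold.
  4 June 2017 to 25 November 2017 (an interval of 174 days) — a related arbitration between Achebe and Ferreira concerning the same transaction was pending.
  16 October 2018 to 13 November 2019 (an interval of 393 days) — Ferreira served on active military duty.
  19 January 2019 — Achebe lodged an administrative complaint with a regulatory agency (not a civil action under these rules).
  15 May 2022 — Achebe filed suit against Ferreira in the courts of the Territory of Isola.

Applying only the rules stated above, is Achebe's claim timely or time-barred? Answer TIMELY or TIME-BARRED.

Taking the later of the act (2 December 2015) and discovery (7 May 2016), the claim accrued on 7 May 2016.
Adding the 5 years base period to 7 May 2016 gives a deadline of 7 May 2021, before any tolling.
Because the defendant's active military service ran from 16 October 2018 to 13 November 2019, the deadline is extended by 393 days to 4 June 2022.
Although a pending arbitration ran from 4 June 2017 to 25 November 2017, the stated rules do not make that a tolling event, so it is disregarded.
None of the other events listed affects the running of the period under the stated rules.
Achebe filed on 15 May 2022, before the 4 June 2022 deadline, so the action is timely.

TIMELY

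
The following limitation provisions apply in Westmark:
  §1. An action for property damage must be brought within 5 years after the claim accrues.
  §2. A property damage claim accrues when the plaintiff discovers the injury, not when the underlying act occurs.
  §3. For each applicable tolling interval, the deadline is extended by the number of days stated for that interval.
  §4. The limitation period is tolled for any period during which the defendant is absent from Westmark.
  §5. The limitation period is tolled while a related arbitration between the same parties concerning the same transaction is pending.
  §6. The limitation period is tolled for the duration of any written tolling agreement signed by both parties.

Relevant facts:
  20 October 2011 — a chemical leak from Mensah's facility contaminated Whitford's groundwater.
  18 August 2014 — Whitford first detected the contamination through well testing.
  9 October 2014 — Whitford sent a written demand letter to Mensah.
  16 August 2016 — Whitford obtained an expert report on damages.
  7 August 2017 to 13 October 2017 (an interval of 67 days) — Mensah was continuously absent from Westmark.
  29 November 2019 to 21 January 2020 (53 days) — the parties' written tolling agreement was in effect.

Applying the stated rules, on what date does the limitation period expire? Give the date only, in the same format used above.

The claim did not accrue until Whitford discovered the injury on 18 August 2014; the 20 October 2011 act date does not start the clock under the stated rule.
The untolled deadline — 5 years after 18 August 2014 — is 18 August 2019.
The period was tolled for 67 days by the defendant's absence from the jurisdiction (7 August 2017 to 13 October 2017), pushing the deadline to 24 October 2019.
The written tolling agreement from 29 November 2019 to 21 January 2020 began after the period had already run on 24 October 2019, so it has no tolling effect.
The other events in the timeline have no effect on the limitation period under the stated rules.

24 October 2019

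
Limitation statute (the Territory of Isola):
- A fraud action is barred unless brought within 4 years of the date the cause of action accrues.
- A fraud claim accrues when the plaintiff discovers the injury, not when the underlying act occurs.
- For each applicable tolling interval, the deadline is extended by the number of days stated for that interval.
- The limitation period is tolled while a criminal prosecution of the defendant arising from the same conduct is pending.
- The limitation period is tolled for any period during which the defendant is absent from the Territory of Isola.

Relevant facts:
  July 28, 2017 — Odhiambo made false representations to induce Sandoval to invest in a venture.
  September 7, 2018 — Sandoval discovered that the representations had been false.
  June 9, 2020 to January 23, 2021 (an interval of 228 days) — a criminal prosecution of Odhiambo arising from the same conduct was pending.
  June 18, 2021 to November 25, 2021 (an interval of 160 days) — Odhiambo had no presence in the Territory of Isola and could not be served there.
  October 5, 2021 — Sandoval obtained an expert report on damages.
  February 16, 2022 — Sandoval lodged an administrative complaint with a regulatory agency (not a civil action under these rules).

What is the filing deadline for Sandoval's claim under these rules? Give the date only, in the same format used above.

September 30, 2023

Under the discovery rule, the claim accrued on September 7, 2018, when Sandoval discovered the injury — not on the July 28, 2017 date of the underlying act.
4 years from September 7, 2018 is September 7, 2022.
The pending criminal prosecution from June 9, 2020 to January 23, 2021 tolled the period for 228 days, extending the deadline to April 23, 2023.
The period was tolled for 160 days by the defendant's absence from the jurisdiction (June 18, 2021 to November 25, 2021), pushing the deadline to September 30, 2023.
Nothing else in the chronology tolls or restarts the period.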